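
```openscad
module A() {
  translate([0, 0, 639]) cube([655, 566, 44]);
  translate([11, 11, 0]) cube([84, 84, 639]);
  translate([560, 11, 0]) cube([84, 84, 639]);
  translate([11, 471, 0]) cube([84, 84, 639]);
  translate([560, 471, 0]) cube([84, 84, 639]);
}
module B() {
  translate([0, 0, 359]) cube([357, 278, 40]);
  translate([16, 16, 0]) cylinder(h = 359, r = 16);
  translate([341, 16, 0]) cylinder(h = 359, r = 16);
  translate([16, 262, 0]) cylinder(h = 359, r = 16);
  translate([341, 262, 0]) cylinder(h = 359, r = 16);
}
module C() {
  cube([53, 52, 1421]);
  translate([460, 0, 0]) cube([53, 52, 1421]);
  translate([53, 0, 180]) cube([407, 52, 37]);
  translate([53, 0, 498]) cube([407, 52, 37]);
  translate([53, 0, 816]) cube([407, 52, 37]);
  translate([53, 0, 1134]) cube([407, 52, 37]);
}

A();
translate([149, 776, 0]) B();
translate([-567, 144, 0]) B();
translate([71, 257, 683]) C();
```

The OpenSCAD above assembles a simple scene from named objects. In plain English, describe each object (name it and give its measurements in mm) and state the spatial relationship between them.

A is a table with a 655×566 mm rectangular top, 44 mm thick, top surface at z = 683 mm, supported by four 84×84 mm square legs, each inset 11 mm from the nearest pair of top edges, running from the floor.

B is a simple wooden stool: a rectangular seat 357 mm (x) by 278 mm (y), 40 mm thick, top face at z = 399 mm, on four round legs, each 32 mm in diameter. The legs rest on z = 0, each leg's axis is inset half a diameter from the nearest pair of seat edges (so the leg's bounding box is flush with the corner).

C is a wooden ladder with two side rails of 53×52 mm section and 1421 mm height, set 513 mm apart overall. Between them run 4 rectangular rungs (52 mm deep, 37 mm thick), front faces flush with the rails' −y face. The bottom of the first rung is 180 mm above the floor and each subsequent rung is 318 mm higher than the one below.

Two stools sit around the table at the +y, −x sides. The ladder is on top of the table, centred.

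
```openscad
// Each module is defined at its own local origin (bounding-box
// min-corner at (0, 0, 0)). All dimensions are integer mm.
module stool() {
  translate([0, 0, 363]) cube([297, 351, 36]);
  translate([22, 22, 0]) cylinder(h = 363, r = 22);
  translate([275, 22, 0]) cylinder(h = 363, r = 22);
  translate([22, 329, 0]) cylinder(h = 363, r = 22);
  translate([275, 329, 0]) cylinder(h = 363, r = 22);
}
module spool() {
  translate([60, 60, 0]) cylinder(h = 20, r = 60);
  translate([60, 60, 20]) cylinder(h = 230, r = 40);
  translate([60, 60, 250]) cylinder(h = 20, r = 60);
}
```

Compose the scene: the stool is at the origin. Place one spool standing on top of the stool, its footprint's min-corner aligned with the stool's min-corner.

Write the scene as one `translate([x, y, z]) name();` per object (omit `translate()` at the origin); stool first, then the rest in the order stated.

stool();
translate([0, 0, 399]) spool();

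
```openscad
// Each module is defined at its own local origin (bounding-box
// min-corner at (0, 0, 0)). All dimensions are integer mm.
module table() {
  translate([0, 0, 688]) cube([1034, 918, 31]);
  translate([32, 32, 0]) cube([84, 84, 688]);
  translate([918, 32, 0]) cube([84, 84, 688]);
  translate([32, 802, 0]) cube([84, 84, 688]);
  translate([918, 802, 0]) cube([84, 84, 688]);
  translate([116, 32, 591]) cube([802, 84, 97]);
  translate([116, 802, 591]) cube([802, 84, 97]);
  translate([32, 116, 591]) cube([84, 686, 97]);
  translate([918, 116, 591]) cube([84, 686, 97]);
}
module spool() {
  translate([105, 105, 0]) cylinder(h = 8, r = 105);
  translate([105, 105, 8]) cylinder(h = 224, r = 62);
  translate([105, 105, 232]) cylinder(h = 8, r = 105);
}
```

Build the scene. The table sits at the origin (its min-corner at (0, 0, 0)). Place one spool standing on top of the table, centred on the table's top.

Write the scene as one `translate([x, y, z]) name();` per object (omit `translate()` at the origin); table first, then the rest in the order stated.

table();
translate([412, 354, 719]) spool();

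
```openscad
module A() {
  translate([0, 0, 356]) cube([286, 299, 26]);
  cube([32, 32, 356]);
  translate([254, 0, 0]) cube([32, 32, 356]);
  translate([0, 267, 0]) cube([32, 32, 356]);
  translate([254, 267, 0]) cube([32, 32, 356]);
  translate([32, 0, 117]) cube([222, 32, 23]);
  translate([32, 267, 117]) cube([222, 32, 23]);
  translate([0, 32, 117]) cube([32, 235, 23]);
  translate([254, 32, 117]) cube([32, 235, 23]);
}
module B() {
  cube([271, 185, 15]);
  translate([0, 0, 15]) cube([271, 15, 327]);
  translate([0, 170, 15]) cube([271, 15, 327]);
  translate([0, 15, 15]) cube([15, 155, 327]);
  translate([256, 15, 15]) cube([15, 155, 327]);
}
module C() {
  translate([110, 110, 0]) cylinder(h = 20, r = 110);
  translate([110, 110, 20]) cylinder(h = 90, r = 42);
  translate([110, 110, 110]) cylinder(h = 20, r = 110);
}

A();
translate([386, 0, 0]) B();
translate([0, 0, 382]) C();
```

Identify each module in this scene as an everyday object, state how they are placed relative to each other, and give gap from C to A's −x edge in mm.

The spool's min-x is at 0; the stool's min-x is 0; gap = 0 mm.

A is a stool. B is an open box. C is a spool. The open box is on the floor beside the stool on its +x side. The spool is on top of the stool. The gap from the spool to the stool's −x edge is 0 mm.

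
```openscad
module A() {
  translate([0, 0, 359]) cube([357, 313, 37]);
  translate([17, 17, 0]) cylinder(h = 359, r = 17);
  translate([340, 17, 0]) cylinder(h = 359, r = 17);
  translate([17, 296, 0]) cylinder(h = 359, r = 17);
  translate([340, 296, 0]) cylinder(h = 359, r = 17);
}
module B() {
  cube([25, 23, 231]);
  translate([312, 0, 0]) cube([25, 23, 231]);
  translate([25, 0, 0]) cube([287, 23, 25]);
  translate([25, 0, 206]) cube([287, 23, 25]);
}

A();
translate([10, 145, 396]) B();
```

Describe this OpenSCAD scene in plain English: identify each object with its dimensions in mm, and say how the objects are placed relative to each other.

A is a four-legged stool. The seat is a 357×313×37 mm slab whose top surface is at z = 396 mm; four round legs, each 34 mm in diameter, run from the floor (z = 0) to the underside of the seat, each leg's axis is inset half a diameter from the nearest pair of seat edges (so the leg's bounding box is flush with the corner).

B is a rectangular picture frame lying in the x–z plane (depth along y). The opening is 287 mm wide (x) by 181 mm tall (z), surrounded by a border 25 mm wide on all four sides. The frame is 23 mm deep and is made of two full-height vertical stiles with two horizontal rails fitted between them.

The picture frame is on top of the stool, centred.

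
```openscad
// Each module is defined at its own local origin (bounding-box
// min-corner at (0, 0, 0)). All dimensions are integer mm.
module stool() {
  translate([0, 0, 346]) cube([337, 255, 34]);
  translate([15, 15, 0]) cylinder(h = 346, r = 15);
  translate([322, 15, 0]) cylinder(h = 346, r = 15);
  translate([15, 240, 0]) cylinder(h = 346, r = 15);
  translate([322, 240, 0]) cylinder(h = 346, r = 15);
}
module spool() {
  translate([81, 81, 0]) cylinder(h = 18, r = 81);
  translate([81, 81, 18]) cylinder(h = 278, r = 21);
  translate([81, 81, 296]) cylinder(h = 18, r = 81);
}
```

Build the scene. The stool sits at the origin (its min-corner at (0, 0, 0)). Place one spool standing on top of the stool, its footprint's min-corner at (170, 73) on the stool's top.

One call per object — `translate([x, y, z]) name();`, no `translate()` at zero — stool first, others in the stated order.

stool();
translate([170, 73, 380]) spool();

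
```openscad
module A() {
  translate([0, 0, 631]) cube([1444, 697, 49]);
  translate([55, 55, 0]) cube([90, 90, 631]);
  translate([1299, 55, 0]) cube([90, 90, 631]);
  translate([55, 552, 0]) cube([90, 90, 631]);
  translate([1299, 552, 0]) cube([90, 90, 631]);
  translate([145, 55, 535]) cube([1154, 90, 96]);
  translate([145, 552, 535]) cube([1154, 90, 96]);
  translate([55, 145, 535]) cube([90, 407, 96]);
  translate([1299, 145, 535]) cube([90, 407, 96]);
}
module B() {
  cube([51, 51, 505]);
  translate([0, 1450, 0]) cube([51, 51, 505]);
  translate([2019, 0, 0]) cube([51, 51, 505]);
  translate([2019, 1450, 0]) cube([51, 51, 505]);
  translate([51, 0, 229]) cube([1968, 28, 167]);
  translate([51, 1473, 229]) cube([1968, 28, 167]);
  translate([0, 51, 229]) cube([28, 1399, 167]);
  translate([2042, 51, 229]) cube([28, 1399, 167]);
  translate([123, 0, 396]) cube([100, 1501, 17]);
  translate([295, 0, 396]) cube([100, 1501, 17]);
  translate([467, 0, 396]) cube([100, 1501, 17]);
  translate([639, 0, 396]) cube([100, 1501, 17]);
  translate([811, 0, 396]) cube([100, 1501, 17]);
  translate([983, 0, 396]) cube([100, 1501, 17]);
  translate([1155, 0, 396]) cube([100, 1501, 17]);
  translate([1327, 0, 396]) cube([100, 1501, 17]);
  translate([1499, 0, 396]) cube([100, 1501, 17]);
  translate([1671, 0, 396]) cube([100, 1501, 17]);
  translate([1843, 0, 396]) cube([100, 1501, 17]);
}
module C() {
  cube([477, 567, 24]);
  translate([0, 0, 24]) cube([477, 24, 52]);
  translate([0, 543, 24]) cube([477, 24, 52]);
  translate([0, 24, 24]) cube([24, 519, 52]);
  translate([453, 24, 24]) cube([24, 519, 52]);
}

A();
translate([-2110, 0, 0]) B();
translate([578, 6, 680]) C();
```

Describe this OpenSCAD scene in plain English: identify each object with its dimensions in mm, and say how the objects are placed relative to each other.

A is a rectangular dining table. The top is 1444×697×49 mm with its upper surface at z = 680 mm. It stands on four 90×90 mm square legs, each inset 55 mm from the nearest pair of top edges, running from the floor to the underside of the top. Four apron rails, 90 mm thick and 96 mm tall, run between adjacent legs with their top edges flush with the underside of the top and their outer faces flush with the legs' outer faces.

B is a bed frame 2070 mm long (x) by 1501 mm wide (y). Four 51×51 mm corner posts, 505 mm tall, at the corners of the footprint. Four rails of 28 mm thickness and 167 mm height run between adjacent posts with their undersides at z = 229 mm, their outer faces flush with the outside of the frame (the two x-running rails run between the posts' inner faces; the two y-running rails run between the posts' inner faces). 11 slats, each 100 mm wide (x) and 17 mm thick, lie across the top of the two x-running rails, running the full 1501 mm width of the frame in y; the slats are evenly spaced along x between the inner faces of the end posts with equal gaps (rounded down to the nearest mm) at the −x end and between each pair — any rounding remainder accumulates at the +x end.

C is an open-topped rectangular box: outside dimensions 477×567×76 mm, with a uniform wall and base thickness of 24 mm. The base is a full 477×567 slab on the floor; four walls sit on top of the base. The front and back walls (the −y and +y sides) span the full width; the two side walls fit between them.

The bed frame is on the floor beside the table on its −x side. The open box is on top of the table.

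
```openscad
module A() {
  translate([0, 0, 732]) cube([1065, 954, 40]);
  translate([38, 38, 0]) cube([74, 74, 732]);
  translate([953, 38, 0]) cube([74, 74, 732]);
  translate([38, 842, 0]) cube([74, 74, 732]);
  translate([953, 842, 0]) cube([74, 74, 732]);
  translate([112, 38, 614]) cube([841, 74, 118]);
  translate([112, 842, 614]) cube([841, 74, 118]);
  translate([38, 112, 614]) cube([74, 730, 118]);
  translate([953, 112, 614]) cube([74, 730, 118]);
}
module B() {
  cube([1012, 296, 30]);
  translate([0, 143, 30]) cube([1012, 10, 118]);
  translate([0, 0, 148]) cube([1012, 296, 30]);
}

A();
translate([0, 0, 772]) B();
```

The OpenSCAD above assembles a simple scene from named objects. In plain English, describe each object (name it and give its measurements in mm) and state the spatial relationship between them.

A is a rectangular dining table. The top is 1065×954×40 mm with its upper surface at z = 772 mm. It stands on four 74×74 mm square legs, each inset 38 mm from the nearest pair of top edges, running from the floor to the underside of the top. Four apron rails, 74 mm thick and 118 mm tall, run between adjacent legs with their top edges flush with the underside of the top and their outer faces flush with the legs' outer faces.

B is an I-beam lying along x, 1012 mm long. Overall section height 178 mm. Two flanges 296 mm wide (y) and 30 mm thick, one on the floor and one at the top; a web 10 mm thick runs between them, centred on the flange width.

The I-beam is on top of the table.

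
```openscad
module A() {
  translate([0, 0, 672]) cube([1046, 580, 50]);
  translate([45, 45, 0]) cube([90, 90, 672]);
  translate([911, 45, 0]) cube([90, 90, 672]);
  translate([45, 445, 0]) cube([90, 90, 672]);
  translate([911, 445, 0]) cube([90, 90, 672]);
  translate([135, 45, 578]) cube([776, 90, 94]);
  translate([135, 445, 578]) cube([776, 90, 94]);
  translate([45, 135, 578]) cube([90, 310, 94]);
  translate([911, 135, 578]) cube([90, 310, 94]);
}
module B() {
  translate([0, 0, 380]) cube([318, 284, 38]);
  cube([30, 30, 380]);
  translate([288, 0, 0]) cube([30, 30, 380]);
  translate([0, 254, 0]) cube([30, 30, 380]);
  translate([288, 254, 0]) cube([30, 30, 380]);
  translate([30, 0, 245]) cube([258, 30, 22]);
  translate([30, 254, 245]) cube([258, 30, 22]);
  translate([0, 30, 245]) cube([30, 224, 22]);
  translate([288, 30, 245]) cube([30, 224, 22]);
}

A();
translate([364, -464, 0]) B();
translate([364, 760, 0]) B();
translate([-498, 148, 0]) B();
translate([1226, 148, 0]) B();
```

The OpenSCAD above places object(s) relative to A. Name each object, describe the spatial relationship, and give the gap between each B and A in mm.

A is a table. B is a stool. Four stools sit around the table at the −y, +y, −x, +x sides. The gap between each stool and the table is 180 mm.

Each stool's nearest face is 180 mm from the table's bounding box.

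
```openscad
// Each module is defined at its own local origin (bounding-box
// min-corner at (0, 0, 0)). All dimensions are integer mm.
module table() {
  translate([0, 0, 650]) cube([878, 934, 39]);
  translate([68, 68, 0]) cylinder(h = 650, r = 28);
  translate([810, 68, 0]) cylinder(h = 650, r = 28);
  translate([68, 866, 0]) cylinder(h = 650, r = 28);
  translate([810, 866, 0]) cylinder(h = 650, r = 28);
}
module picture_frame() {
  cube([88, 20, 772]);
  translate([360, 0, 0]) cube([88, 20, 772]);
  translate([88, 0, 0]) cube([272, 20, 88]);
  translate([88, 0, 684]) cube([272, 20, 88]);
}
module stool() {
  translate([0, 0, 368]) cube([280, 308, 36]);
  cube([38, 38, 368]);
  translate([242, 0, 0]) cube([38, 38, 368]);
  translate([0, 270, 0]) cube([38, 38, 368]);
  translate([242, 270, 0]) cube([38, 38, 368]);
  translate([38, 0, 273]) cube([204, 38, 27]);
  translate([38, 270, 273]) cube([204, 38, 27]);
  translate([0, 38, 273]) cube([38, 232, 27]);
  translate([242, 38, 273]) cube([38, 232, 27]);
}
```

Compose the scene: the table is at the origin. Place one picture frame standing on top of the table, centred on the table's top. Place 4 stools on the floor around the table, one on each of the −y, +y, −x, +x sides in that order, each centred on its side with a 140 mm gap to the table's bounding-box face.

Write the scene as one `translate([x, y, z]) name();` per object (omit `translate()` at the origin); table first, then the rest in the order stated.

table();
translate([215, 457, 689]) picture_frame();
translate([299, -448, 0]) stool();
translate([299, 1074, 0]) stool();
translate([-420, 313, 0]) stool();
translate([1018, 313, 0]) stool();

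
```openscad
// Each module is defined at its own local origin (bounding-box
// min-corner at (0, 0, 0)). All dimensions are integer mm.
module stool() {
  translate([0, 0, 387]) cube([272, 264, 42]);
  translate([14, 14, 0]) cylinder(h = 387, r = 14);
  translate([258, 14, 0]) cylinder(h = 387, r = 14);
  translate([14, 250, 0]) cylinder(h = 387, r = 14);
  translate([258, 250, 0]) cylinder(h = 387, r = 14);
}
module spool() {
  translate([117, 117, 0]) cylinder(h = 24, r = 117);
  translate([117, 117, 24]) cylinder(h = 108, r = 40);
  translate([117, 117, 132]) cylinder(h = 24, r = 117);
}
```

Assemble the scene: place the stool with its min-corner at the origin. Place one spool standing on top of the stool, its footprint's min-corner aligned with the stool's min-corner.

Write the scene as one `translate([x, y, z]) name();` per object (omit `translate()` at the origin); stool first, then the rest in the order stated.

stool();
translate([0, 0, 429]) spool();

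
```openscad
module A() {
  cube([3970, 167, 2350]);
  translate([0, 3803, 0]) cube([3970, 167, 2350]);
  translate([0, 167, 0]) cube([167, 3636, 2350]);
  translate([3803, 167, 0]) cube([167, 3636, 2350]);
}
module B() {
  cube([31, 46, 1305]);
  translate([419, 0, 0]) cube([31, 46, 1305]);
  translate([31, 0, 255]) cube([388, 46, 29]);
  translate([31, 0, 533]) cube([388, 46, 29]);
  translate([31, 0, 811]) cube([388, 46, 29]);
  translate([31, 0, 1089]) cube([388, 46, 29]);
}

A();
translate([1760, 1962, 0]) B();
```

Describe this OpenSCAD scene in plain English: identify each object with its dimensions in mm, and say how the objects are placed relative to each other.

A is a box-shaped house frame (walls only): outside footprint 3970×3970 mm, wall height 2350 mm, wall thickness 167 mm. The two y-facing walls run the full x-width; the two x-facing walls fit between the inner faces of the y-facing walls.

B is a wooden ladder with two side rails of 31×46 mm section and 1305 mm height, set 450 mm apart overall. Between them run 4 rectangular rungs (46 mm deep, 29 mm thick), front faces flush with the rails' −y face. The bottom of the first rung is 255 mm above the floor and each subsequent rung is 278 mm higher than the one below.

The ladder sits inside the house frame, centred.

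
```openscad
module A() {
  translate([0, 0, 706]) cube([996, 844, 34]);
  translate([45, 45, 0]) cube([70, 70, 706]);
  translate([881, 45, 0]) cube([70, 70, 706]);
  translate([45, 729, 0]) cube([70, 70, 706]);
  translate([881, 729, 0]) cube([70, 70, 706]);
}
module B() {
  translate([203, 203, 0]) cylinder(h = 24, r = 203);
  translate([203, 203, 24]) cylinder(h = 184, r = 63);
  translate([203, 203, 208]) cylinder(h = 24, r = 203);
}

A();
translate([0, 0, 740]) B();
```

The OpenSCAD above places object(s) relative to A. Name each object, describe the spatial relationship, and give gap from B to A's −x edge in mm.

A is a table. B is a spool. The spool is on top of the table. The gap from the spool to the table's −x edge is 0 mm.

The spool's min-x is at 0; the table's min-x is 0; gap = 0 mm.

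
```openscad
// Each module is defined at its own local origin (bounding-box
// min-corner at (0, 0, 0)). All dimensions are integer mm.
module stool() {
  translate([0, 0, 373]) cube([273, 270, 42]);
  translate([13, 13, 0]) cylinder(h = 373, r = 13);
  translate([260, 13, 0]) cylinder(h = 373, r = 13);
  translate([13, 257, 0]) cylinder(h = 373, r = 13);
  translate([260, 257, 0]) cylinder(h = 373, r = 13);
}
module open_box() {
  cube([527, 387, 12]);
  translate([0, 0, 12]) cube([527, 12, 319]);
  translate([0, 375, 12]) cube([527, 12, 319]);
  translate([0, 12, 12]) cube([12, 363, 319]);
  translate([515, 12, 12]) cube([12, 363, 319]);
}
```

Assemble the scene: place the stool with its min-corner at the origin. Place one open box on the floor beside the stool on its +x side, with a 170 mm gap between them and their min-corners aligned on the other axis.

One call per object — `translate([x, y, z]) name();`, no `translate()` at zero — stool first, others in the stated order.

stool();
translate([443, 0, 0]) open_box();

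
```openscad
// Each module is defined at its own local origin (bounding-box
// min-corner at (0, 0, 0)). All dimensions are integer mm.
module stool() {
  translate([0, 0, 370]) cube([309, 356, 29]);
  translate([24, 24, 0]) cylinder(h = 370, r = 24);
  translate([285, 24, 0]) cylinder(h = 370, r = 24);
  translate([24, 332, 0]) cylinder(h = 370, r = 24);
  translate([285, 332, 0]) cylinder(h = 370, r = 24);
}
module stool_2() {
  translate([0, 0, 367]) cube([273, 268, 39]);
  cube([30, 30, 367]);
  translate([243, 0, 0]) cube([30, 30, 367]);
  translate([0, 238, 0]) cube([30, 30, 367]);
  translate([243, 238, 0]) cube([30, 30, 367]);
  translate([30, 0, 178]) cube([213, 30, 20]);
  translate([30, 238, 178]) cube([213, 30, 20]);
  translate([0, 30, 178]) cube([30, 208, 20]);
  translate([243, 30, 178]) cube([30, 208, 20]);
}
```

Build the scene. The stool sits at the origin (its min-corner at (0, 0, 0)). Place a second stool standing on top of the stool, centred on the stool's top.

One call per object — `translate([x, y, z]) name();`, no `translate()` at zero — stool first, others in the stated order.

stool();
translate([18, 44, 399]) stool_2();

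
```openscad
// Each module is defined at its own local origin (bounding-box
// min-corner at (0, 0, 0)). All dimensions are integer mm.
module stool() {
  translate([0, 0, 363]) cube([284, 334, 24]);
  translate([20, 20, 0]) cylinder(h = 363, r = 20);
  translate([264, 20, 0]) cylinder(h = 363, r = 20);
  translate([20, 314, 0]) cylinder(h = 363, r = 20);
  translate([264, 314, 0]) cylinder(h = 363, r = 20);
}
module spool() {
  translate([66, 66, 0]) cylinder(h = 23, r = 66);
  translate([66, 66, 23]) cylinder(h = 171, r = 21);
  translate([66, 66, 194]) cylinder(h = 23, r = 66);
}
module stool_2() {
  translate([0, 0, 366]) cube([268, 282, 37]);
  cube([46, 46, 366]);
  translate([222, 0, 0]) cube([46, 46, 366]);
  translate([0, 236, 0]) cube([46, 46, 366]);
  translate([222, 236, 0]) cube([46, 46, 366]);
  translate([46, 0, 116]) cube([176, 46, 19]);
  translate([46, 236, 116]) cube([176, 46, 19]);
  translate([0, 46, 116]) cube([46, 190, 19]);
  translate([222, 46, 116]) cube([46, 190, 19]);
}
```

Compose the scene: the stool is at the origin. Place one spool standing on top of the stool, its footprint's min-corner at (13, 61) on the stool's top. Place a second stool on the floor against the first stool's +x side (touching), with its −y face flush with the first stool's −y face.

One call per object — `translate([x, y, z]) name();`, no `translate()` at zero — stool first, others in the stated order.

stool();
translate([13, 61, 387]) spool();
translate([284, 0, 0]) stool_2();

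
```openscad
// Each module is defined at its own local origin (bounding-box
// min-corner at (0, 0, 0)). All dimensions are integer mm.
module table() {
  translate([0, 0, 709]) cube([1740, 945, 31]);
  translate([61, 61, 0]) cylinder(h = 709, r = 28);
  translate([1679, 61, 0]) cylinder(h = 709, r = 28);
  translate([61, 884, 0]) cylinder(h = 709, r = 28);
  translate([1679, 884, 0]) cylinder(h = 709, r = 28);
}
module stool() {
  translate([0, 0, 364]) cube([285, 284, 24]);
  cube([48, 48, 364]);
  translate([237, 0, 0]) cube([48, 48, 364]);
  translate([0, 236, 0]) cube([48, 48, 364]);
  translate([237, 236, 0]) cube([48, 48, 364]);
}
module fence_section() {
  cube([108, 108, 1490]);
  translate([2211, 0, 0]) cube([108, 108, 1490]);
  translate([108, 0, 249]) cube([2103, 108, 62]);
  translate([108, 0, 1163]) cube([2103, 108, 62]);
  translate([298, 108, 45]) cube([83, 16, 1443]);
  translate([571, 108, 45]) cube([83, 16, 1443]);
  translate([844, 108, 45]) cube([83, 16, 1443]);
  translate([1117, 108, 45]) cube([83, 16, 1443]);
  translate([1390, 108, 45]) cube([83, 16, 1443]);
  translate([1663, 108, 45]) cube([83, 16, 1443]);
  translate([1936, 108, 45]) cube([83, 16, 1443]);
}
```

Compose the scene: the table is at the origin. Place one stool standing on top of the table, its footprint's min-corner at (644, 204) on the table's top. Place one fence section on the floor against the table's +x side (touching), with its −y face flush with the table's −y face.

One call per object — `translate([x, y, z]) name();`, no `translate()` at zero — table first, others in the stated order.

table();
translate([644, 204, 740]) stool();
translate([1740, 0, 0]) fence_section();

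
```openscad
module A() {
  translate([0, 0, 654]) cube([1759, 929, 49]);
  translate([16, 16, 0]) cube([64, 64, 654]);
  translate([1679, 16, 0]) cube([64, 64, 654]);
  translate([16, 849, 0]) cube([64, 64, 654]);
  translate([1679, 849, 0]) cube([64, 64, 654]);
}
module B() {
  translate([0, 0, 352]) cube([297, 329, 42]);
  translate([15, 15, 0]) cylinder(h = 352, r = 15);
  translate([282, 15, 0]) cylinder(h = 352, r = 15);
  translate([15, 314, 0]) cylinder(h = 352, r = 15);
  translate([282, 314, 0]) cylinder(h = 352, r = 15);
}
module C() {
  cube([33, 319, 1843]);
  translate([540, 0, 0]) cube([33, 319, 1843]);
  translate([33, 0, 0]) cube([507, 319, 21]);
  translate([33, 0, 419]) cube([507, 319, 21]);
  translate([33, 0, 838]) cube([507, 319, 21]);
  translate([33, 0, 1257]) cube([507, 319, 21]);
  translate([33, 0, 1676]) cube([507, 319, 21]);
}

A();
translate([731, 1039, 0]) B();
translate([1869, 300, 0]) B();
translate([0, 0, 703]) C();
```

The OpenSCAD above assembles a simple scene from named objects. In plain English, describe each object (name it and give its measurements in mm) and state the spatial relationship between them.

A is a table: top 1759 mm (x) × 929 mm (y), 49 mm thick, upper face at z = 703 mm, on four 64×64 mm square legs, each inset 16 mm from the nearest pair of top edges, running from z = 0 to the bottom of the top.

B is a simple wooden stool: a rectangular seat 297 mm (x) by 329 mm (y), 42 mm thick, top face at z = 394 mm, on four round legs, each 30 mm in diameter. The legs rest on z = 0, each leg's axis is inset half a diameter from the nearest pair of seat edges (so the leg's bounding box is flush with the corner).

C is a bookshelf 573 mm wide overall, 319 mm deep and 1843 mm tall. The two sides are 33 mm thick vertical panels. 5 horizontal shelves of 21 mm thickness span between the inner faces of the sides; the lowest shelf sits on the floor and shelves are stacked with a clear vertical gap of 398 mm between each pair.

Two stools sit around the table at the +y, +x sides. The bookshelf is on top of the table.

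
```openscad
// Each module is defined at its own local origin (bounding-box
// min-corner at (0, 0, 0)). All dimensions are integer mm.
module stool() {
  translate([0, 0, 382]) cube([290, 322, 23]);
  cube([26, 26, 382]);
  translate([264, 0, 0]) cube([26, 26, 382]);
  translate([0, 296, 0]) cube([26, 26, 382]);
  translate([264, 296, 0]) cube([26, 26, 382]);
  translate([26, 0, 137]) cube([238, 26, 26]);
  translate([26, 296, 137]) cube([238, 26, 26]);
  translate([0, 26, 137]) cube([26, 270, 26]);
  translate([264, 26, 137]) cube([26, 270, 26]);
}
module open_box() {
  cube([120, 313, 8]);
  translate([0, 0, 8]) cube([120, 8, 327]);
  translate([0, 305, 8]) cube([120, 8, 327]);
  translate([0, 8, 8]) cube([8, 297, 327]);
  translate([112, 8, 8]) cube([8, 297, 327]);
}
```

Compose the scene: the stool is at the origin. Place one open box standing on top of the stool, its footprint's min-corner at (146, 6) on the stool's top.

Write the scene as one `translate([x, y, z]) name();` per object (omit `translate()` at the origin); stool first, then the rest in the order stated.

stool();
translate([146, 6, 405]) open_box();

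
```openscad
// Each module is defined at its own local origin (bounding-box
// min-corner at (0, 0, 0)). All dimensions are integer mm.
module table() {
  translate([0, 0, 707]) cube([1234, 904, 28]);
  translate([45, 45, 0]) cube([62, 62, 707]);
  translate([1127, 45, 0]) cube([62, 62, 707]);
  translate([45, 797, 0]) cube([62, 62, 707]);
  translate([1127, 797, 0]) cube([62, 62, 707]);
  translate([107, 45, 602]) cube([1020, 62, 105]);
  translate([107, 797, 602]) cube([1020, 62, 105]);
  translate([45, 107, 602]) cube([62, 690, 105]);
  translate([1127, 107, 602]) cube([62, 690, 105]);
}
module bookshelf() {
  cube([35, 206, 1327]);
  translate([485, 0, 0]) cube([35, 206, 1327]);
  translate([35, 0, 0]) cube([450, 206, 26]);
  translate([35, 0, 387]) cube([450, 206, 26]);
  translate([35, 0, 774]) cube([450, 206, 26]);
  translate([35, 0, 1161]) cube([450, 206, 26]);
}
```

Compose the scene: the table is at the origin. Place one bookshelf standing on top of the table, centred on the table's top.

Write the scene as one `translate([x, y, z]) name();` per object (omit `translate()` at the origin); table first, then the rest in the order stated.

table();
translate([357, 349, 735]) bookshelf();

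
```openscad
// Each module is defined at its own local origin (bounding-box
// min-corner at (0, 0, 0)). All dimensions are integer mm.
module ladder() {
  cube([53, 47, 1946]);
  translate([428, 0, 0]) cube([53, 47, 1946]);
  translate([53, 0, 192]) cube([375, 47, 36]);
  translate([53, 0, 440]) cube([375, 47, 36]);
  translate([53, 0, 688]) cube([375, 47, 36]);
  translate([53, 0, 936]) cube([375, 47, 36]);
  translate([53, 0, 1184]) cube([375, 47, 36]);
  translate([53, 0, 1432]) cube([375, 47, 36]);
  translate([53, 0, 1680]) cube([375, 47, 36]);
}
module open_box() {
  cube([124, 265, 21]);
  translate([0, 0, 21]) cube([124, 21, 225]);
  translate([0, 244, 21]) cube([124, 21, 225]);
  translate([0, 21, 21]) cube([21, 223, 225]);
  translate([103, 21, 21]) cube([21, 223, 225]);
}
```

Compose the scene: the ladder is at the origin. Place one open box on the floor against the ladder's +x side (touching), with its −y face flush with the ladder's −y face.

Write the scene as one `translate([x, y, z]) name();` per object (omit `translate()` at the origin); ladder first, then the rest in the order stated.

ladder();
translate([481, 0, 0]) open_box();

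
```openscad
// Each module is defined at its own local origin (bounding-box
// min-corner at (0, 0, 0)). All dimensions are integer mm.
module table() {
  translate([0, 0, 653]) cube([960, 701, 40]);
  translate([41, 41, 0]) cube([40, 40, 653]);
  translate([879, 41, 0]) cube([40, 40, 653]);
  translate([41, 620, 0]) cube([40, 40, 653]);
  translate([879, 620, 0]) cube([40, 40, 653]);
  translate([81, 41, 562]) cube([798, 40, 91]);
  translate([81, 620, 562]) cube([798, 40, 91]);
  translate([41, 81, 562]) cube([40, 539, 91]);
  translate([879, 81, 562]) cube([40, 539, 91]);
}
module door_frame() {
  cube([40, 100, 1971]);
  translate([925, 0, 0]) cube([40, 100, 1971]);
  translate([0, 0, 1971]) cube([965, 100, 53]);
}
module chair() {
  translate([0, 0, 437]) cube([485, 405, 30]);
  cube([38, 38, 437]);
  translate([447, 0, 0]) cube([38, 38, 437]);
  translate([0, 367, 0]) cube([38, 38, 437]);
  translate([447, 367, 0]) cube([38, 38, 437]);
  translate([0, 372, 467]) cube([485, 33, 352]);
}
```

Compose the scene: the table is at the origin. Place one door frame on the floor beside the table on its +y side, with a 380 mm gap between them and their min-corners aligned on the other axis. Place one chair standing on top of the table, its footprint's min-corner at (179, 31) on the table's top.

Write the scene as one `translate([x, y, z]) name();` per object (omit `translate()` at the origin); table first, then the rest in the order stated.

table();
translate([0, 1081, 0]) door_frame();
translate([179, 31, 693]) chair();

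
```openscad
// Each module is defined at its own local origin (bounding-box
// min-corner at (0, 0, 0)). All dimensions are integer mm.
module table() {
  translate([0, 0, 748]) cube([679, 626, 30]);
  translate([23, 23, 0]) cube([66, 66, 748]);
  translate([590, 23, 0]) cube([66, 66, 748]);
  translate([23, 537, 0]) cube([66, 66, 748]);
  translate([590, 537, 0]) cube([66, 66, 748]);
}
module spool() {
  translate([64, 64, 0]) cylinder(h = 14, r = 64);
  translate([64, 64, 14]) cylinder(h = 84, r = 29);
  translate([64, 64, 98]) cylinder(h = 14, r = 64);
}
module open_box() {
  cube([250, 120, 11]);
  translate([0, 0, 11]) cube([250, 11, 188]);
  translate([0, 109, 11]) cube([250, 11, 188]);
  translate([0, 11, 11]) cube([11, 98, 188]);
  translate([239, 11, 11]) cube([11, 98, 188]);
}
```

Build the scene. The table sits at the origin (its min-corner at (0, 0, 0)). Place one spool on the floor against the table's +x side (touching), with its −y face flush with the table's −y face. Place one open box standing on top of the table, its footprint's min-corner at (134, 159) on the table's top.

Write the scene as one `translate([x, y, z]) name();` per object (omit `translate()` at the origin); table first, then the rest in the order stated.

table();
translate([679, 0, 0]) spool();
translate([134, 159, 778]) open_box();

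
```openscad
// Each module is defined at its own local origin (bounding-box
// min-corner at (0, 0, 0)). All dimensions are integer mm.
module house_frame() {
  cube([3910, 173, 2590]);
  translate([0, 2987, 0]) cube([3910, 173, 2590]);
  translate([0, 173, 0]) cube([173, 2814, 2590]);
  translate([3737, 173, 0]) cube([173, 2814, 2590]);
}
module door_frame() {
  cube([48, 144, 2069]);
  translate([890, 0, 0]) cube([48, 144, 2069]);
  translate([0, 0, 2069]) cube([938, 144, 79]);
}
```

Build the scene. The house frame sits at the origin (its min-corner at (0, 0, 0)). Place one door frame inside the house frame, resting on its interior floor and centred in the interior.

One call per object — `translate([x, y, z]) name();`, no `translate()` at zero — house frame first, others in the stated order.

house_frame();
translate([1486, 1508, 0]) door_frame();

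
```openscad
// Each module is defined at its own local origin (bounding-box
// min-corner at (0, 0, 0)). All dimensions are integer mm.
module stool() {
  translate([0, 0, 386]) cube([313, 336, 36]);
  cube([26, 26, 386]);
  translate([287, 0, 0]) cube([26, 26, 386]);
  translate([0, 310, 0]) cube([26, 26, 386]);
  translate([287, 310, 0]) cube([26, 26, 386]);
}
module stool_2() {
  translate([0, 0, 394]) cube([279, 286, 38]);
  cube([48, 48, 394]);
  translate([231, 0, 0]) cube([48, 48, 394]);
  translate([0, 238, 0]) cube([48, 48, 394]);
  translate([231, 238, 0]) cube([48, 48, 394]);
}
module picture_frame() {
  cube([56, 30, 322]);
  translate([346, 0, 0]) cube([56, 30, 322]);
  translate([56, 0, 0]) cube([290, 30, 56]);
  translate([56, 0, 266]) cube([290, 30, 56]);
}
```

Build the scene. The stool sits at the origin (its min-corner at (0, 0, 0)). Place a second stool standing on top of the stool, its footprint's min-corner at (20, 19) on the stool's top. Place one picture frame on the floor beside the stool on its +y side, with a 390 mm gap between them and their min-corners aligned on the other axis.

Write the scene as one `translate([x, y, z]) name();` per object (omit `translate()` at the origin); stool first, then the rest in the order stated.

stool();
translate([20, 19, 422]) stool_2();
translate([0, 726, 0]) picture_frame();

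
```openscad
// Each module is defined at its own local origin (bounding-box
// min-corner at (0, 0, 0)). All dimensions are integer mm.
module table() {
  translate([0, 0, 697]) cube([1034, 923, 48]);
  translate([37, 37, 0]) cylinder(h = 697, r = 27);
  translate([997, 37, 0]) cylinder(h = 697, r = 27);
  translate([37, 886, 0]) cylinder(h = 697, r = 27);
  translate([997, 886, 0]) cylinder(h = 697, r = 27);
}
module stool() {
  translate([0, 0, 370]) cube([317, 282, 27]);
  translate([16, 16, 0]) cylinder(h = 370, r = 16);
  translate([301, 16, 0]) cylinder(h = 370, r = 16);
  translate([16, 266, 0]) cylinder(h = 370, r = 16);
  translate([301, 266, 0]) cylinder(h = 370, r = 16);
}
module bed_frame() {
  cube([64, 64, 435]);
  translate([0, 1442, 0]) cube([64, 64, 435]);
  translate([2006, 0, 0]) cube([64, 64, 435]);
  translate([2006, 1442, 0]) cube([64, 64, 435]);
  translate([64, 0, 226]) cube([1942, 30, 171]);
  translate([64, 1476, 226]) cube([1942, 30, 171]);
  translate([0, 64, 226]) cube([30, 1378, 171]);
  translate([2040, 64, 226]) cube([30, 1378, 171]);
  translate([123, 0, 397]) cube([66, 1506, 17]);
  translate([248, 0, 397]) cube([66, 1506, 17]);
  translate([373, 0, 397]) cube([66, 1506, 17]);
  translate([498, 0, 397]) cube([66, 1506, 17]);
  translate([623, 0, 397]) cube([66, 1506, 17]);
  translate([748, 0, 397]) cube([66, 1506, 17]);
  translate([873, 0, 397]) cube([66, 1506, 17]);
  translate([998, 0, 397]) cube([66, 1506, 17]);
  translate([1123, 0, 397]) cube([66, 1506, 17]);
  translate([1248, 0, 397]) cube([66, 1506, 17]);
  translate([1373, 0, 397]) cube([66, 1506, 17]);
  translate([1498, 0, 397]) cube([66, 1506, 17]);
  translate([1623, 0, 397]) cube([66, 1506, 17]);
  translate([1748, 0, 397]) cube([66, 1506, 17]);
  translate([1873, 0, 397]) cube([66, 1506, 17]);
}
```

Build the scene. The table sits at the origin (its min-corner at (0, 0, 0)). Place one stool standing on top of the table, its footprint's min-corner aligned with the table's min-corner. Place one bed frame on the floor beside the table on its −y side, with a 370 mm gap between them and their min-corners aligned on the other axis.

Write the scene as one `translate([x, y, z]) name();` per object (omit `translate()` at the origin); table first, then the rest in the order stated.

table();
translate([0, 0, 745]) stool();
translate([0, -1876, 0]) bed_frame();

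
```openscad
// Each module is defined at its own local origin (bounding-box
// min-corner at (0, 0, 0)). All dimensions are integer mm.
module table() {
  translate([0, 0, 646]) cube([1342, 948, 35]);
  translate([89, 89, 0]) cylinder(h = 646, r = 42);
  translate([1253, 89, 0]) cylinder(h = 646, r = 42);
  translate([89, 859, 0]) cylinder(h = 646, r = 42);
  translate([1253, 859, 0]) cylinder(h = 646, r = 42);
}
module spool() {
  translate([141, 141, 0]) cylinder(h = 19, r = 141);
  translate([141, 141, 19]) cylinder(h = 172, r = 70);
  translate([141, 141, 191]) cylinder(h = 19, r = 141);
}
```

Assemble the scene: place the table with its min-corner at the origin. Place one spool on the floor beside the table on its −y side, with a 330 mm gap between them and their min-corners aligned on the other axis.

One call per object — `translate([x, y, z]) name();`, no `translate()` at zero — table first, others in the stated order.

table();
translate([0, -612, 0]) spool();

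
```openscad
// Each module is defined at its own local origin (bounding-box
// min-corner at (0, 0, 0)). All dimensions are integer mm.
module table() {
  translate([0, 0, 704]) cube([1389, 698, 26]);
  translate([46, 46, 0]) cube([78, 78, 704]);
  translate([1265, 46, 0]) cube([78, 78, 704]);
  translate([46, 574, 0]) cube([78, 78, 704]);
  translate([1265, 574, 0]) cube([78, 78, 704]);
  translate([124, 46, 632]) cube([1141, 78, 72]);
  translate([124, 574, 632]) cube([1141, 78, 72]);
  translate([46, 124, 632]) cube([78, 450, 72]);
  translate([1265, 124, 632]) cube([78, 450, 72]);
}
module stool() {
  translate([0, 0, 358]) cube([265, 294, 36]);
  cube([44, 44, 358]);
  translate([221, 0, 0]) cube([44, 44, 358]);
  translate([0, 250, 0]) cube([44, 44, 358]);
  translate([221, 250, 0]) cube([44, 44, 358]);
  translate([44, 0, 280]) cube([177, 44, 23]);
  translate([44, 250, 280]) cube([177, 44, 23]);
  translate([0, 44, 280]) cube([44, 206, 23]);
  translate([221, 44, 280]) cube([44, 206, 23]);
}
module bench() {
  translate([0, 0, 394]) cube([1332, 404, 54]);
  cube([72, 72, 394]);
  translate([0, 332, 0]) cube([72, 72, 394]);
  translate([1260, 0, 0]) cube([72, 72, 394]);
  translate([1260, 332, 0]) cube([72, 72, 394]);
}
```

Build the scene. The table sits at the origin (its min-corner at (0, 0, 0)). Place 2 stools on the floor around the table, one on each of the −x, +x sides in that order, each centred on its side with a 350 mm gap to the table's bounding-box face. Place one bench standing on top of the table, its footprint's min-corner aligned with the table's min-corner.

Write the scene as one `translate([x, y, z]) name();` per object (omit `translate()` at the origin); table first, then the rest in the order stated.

table();
translate([-615, 202, 0]) stool();
translate([1739, 202, 0]) stool();
translate([0, 0, 730]) bench();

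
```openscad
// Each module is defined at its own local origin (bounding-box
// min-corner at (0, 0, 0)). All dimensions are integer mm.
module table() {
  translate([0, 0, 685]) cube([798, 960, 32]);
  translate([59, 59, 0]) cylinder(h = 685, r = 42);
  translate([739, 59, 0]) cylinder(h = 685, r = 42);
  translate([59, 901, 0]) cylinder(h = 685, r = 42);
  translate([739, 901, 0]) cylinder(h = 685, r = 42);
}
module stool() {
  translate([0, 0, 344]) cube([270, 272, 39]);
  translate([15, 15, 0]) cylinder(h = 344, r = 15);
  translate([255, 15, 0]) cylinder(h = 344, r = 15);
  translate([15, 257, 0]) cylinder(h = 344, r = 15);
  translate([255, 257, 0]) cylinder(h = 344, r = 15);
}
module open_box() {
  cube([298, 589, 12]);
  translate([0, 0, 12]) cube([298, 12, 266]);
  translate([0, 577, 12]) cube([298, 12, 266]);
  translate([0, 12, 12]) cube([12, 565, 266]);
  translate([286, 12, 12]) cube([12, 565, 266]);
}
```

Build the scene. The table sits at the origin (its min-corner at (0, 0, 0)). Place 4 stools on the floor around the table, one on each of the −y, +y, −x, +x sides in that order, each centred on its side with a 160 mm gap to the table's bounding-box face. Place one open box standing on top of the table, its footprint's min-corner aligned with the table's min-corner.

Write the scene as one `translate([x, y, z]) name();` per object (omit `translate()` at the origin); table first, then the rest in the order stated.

table();
translate([264, -432, 0]) stool();
translate([264, 1120, 0]) stool();
translate([-430, 344, 0]) stool();
translate([958, 344, 0]) stool();
translate([0, 0, 717]) open_box();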